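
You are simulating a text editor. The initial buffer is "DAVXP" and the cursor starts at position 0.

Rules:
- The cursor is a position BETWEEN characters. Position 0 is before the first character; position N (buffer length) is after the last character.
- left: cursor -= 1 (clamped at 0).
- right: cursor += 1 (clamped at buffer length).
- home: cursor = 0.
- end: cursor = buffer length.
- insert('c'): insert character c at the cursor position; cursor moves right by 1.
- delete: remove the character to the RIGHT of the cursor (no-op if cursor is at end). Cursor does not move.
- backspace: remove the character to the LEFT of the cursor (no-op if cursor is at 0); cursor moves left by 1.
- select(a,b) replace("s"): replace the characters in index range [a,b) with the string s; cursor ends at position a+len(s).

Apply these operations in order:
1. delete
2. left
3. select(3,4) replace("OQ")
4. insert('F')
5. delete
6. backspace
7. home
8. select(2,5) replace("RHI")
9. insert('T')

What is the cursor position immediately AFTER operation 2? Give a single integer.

After op 1 (delete): buf='AVXP' cursor=0
After op 2 (left): buf='AVXP' cursor=0

Answer: 0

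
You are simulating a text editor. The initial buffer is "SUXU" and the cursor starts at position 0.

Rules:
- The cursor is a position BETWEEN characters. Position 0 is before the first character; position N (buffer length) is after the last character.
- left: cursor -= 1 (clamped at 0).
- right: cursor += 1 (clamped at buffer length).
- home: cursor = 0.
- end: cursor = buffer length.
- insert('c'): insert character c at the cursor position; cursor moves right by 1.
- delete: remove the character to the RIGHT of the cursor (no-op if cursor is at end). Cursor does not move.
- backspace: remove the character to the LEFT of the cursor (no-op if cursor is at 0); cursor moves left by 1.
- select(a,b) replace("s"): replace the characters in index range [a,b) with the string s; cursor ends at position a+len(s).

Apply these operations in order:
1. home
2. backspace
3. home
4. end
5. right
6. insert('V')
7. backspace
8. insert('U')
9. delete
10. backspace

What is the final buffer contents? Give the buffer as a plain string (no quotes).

After op 1 (home): buf='SUXU' cursor=0
After op 2 (backspace): buf='SUXU' cursor=0
After op 3 (home): buf='SUXU' cursor=0
After op 4 (end): buf='SUXU' cursor=4
After op 5 (right): buf='SUXU' cursor=4
After op 6 (insert('V')): buf='SUXUV' cursor=5
After op 7 (backspace): buf='SUXU' cursor=4
After op 8 (insert('U')): buf='SUXUU' cursor=5
After op 9 (delete): buf='SUXUU' cursor=5
After op 10 (backspace): buf='SUXU' cursor=4

Answer: SUXU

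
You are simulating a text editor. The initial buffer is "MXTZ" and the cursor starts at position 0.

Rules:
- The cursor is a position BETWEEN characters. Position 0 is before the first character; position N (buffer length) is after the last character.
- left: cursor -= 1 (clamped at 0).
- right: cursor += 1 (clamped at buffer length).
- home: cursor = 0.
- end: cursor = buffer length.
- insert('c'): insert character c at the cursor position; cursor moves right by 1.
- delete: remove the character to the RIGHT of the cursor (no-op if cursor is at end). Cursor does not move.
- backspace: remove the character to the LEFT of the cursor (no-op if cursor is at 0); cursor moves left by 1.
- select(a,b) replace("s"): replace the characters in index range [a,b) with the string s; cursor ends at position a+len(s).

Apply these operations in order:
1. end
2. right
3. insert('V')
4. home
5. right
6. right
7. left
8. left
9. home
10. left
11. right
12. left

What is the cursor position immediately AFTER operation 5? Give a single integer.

After op 1 (end): buf='MXTZ' cursor=4
After op 2 (right): buf='MXTZ' cursor=4
After op 3 (insert('V')): buf='MXTZV' cursor=5
After op 4 (home): buf='MXTZV' cursor=0
After op 5 (right): buf='MXTZV' cursor=1

Answer: 1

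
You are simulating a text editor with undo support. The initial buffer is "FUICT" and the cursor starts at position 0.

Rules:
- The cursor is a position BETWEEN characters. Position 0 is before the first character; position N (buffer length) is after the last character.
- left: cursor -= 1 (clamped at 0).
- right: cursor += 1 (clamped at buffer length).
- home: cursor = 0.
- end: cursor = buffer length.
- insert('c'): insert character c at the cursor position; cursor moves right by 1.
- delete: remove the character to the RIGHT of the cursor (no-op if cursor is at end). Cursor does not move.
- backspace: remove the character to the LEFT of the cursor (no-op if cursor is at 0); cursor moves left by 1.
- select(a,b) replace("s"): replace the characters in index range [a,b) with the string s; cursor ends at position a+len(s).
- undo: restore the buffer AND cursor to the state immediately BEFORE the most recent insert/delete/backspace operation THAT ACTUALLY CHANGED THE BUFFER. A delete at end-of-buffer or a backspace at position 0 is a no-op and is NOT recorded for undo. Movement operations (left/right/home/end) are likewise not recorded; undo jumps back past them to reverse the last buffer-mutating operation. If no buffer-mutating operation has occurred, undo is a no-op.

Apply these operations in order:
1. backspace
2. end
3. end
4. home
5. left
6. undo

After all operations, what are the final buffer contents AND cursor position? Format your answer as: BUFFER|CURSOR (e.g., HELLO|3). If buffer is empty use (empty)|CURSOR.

After op 1 (backspace): buf='FUICT' cursor=0
After op 2 (end): buf='FUICT' cursor=5
After op 3 (end): buf='FUICT' cursor=5
After op 4 (home): buf='FUICT' cursor=0
After op 5 (left): buf='FUICT' cursor=0
After op 6 (undo): buf='FUICT' cursor=0

Answer: FUICT|0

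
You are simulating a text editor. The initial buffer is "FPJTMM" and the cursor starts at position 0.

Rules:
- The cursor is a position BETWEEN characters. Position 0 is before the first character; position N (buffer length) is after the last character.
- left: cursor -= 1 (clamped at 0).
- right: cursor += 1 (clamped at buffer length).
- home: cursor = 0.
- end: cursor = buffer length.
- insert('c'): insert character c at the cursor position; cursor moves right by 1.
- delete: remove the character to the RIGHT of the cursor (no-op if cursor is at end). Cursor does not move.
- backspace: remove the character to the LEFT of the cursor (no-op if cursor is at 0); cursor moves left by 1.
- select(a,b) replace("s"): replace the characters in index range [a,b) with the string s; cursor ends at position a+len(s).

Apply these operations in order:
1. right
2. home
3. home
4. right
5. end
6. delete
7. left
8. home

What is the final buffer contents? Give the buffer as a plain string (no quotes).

After op 1 (right): buf='FPJTMM' cursor=1
After op 2 (home): buf='FPJTMM' cursor=0
After op 3 (home): buf='FPJTMM' cursor=0
After op 4 (right): buf='FPJTMM' cursor=1
After op 5 (end): buf='FPJTMM' cursor=6
After op 6 (delete): buf='FPJTMM' cursor=6
After op 7 (left): buf='FPJTMM' cursor=5
After op 8 (home): buf='FPJTMM' cursor=0

Answer: FPJTMM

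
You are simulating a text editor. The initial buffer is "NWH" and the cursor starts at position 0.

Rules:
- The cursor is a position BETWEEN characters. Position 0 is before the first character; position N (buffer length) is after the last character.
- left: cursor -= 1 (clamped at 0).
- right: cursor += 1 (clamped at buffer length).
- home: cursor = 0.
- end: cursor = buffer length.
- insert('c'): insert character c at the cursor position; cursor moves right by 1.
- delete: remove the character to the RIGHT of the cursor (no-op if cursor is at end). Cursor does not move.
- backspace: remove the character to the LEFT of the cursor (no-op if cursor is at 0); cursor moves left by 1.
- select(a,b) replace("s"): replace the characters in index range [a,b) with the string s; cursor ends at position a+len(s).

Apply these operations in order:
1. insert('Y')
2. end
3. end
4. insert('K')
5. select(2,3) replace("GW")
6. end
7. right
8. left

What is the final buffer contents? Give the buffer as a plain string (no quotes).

After op 1 (insert('Y')): buf='YNWH' cursor=1
After op 2 (end): buf='YNWH' cursor=4
After op 3 (end): buf='YNWH' cursor=4
After op 4 (insert('K')): buf='YNWHK' cursor=5
After op 5 (select(2,3) replace("GW")): buf='YNGWHK' cursor=4
After op 6 (end): buf='YNGWHK' cursor=6
After op 7 (right): buf='YNGWHK' cursor=6
After op 8 (left): buf='YNGWHK' cursor=5

Answer: YNGWHK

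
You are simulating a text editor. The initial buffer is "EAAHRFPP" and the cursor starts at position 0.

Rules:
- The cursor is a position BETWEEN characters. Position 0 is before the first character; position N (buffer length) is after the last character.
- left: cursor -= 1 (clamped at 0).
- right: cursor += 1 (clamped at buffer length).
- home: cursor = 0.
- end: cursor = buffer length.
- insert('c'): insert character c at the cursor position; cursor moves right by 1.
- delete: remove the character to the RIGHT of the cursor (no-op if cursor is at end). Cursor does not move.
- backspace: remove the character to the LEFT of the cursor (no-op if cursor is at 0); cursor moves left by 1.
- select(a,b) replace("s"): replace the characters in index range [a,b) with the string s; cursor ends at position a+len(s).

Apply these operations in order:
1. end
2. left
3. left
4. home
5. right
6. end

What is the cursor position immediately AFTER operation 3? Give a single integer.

Answer: 6

Derivation:
After op 1 (end): buf='EAAHRFPP' cursor=8
After op 2 (left): buf='EAAHRFPP' cursor=7
After op 3 (left): buf='EAAHRFPP' cursor=6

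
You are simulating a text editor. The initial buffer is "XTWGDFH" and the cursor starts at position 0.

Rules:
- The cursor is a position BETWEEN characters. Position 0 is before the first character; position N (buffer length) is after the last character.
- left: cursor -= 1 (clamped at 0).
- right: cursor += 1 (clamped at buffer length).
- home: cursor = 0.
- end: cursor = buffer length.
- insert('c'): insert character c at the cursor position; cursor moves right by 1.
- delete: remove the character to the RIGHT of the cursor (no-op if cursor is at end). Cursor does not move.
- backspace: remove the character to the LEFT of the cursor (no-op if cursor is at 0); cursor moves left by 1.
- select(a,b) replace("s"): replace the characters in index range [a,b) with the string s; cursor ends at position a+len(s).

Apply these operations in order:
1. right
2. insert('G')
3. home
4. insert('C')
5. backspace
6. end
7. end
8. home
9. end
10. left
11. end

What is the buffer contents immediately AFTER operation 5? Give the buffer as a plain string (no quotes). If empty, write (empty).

Answer: XGTWGDFH

Derivation:
After op 1 (right): buf='XTWGDFH' cursor=1
After op 2 (insert('G')): buf='XGTWGDFH' cursor=2
After op 3 (home): buf='XGTWGDFH' cursor=0
After op 4 (insert('C')): buf='CXGTWGDFH' cursor=1
After op 5 (backspace): buf='XGTWGDFH' cursor=0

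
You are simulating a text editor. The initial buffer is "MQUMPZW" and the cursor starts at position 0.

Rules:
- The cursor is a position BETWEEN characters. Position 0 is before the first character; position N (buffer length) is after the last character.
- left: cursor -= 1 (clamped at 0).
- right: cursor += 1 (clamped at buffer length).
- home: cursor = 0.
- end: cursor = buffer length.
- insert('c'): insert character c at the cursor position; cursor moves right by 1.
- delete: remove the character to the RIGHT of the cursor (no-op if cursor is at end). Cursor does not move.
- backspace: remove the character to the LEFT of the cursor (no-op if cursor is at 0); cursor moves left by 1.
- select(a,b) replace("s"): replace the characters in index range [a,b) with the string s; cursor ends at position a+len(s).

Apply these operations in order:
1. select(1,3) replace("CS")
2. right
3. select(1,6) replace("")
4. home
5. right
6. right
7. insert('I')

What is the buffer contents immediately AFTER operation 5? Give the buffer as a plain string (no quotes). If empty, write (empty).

After op 1 (select(1,3) replace("CS")): buf='MCSMPZW' cursor=3
After op 2 (right): buf='MCSMPZW' cursor=4
After op 3 (select(1,6) replace("")): buf='MW' cursor=1
After op 4 (home): buf='MW' cursor=0
After op 5 (right): buf='MW' cursor=1

Answer: MW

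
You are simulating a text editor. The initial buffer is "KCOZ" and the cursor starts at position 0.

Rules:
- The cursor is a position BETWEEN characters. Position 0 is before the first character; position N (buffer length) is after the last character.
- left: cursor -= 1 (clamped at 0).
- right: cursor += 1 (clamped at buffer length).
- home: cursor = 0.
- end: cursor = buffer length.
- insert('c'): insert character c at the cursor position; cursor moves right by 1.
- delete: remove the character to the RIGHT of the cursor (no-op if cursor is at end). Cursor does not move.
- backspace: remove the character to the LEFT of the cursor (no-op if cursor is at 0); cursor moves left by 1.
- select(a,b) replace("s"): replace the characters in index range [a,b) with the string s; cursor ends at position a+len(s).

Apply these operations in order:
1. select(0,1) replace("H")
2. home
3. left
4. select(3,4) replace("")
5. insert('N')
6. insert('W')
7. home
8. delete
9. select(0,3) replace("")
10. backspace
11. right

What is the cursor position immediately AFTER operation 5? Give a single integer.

After op 1 (select(0,1) replace("H")): buf='HCOZ' cursor=1
After op 2 (home): buf='HCOZ' cursor=0
After op 3 (left): buf='HCOZ' cursor=0
After op 4 (select(3,4) replace("")): buf='HCO' cursor=3
After op 5 (insert('N')): buf='HCON' cursor=4

Answer: 4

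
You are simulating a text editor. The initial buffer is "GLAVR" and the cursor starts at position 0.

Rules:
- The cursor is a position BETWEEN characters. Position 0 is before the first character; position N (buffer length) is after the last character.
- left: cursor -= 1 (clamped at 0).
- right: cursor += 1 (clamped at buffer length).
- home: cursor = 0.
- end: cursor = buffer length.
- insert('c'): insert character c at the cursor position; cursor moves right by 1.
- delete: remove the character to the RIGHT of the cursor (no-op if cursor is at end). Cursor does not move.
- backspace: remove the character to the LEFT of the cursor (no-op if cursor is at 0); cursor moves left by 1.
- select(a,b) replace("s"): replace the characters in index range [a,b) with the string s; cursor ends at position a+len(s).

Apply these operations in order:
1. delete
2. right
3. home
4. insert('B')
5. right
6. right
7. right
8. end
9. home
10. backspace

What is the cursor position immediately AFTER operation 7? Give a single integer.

After op 1 (delete): buf='LAVR' cursor=0
After op 2 (right): buf='LAVR' cursor=1
After op 3 (home): buf='LAVR' cursor=0
After op 4 (insert('B')): buf='BLAVR' cursor=1
After op 5 (right): buf='BLAVR' cursor=2
After op 6 (right): buf='BLAVR' cursor=3
After op 7 (right): buf='BLAVR' cursor=4

Answer: 4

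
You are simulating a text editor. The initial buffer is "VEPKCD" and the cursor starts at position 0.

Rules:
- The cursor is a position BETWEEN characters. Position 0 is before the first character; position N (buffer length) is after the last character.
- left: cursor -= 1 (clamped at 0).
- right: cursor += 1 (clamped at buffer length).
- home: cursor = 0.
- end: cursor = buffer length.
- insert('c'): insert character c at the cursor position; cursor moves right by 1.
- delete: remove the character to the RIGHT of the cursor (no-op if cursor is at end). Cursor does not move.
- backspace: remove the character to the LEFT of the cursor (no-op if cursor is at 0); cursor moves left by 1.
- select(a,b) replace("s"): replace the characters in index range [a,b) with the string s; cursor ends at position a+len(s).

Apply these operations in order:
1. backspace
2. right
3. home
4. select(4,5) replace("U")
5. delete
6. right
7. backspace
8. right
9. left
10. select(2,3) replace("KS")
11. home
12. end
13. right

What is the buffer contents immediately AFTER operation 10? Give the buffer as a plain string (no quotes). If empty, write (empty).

Answer: VEKSK

Derivation:
After op 1 (backspace): buf='VEPKCD' cursor=0
After op 2 (right): buf='VEPKCD' cursor=1
After op 3 (home): buf='VEPKCD' cursor=0
After op 4 (select(4,5) replace("U")): buf='VEPKUD' cursor=5
After op 5 (delete): buf='VEPKU' cursor=5
After op 6 (right): buf='VEPKU' cursor=5
After op 7 (backspace): buf='VEPK' cursor=4
After op 8 (right): buf='VEPK' cursor=4
After op 9 (left): buf='VEPK' cursor=3
After op 10 (select(2,3) replace("KS")): buf='VEKSK' cursor=4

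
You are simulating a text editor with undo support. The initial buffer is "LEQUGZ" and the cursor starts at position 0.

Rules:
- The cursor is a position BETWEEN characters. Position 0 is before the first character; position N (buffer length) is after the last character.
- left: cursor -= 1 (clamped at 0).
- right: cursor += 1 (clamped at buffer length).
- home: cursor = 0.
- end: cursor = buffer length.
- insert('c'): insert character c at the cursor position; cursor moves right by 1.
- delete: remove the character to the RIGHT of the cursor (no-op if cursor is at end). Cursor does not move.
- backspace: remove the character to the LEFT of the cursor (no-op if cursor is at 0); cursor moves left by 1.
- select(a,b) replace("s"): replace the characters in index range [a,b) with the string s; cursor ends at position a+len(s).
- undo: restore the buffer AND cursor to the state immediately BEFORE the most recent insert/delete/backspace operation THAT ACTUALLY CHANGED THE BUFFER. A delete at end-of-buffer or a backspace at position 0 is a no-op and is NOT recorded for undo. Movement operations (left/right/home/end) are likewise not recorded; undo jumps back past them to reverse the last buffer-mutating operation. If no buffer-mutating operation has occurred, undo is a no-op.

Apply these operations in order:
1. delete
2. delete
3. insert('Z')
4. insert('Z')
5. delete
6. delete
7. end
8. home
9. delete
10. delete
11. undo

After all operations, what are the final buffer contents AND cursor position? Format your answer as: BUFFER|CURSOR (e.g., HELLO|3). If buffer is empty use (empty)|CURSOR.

Answer: ZGZ|0

Derivation:
After op 1 (delete): buf='EQUGZ' cursor=0
After op 2 (delete): buf='QUGZ' cursor=0
After op 3 (insert('Z')): buf='ZQUGZ' cursor=1
After op 4 (insert('Z')): buf='ZZQUGZ' cursor=2
After op 5 (delete): buf='ZZUGZ' cursor=2
After op 6 (delete): buf='ZZGZ' cursor=2
After op 7 (end): buf='ZZGZ' cursor=4
After op 8 (home): buf='ZZGZ' cursor=0
After op 9 (delete): buf='ZGZ' cursor=0
After op 10 (delete): buf='GZ' cursor=0
After op 11 (undo): buf='ZGZ' cursor=0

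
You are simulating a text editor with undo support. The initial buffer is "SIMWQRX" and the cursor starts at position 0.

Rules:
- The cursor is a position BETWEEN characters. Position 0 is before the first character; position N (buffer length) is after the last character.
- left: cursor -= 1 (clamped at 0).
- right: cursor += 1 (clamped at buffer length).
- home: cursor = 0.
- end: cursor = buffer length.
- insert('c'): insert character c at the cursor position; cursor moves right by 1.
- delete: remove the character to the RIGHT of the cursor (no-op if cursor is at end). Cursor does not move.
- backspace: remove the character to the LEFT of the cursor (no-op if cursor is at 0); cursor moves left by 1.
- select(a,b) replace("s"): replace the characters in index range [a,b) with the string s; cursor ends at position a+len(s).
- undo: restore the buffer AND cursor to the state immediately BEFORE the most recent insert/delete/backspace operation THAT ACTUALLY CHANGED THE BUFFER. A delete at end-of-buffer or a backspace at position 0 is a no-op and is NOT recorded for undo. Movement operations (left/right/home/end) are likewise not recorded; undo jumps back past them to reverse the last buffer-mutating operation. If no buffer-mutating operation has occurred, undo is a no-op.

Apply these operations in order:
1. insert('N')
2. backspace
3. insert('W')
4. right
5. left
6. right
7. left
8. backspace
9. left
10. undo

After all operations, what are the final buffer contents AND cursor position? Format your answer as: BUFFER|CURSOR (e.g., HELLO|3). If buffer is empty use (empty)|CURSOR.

After op 1 (insert('N')): buf='NSIMWQRX' cursor=1
After op 2 (backspace): buf='SIMWQRX' cursor=0
After op 3 (insert('W')): buf='WSIMWQRX' cursor=1
After op 4 (right): buf='WSIMWQRX' cursor=2
After op 5 (left): buf='WSIMWQRX' cursor=1
After op 6 (right): buf='WSIMWQRX' cursor=2
After op 7 (left): buf='WSIMWQRX' cursor=1
After op 8 (backspace): buf='SIMWQRX' cursor=0
After op 9 (left): buf='SIMWQRX' cursor=0
After op 10 (undo): buf='WSIMWQRX' cursor=1

Answer: WSIMWQRX|1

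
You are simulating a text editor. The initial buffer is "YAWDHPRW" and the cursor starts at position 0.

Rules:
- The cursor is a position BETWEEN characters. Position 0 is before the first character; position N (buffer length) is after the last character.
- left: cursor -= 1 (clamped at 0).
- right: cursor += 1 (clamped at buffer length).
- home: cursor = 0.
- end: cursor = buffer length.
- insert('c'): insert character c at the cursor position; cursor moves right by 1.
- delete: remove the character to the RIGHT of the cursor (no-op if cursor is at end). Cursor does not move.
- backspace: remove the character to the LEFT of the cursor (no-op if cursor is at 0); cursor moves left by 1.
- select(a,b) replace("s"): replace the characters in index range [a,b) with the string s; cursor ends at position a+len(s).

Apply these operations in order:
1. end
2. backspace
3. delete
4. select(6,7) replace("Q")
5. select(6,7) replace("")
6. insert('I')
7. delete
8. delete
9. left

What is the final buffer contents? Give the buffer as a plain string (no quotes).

After op 1 (end): buf='YAWDHPRW' cursor=8
After op 2 (backspace): buf='YAWDHPR' cursor=7
After op 3 (delete): buf='YAWDHPR' cursor=7
After op 4 (select(6,7) replace("Q")): buf='YAWDHPQ' cursor=7
After op 5 (select(6,7) replace("")): buf='YAWDHP' cursor=6
After op 6 (insert('I')): buf='YAWDHPI' cursor=7
After op 7 (delete): buf='YAWDHPI' cursor=7
After op 8 (delete): buf='YAWDHPI' cursor=7
After op 9 (left): buf='YAWDHPI' cursor=6

Answer: YAWDHPI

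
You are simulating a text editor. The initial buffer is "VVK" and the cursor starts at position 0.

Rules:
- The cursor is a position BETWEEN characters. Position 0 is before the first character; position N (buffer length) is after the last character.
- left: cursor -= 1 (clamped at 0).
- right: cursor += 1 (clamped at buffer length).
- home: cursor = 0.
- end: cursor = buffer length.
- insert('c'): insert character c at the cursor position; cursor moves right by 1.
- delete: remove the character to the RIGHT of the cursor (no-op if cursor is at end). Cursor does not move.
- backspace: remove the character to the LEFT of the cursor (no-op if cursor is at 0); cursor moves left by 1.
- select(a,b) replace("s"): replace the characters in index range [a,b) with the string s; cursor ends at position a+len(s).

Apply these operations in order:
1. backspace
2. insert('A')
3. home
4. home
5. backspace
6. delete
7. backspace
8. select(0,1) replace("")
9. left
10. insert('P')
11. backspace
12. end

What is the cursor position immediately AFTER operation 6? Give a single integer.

Answer: 0

Derivation:
After op 1 (backspace): buf='VVK' cursor=0
After op 2 (insert('A')): buf='AVVK' cursor=1
After op 3 (home): buf='AVVK' cursor=0
After op 4 (home): buf='AVVK' cursor=0
After op 5 (backspace): buf='AVVK' cursor=0
After op 6 (delete): buf='VVK' cursor=0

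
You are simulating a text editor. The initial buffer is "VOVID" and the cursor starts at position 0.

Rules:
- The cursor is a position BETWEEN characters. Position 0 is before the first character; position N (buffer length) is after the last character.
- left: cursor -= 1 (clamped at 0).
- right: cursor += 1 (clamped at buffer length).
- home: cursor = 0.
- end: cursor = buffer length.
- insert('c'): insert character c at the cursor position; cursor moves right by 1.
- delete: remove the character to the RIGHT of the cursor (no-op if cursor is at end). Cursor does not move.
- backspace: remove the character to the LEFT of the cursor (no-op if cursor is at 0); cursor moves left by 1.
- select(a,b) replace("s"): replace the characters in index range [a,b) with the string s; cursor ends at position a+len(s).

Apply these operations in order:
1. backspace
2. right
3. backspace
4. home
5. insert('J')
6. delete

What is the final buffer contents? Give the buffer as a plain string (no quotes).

Answer: JVID

Derivation:
After op 1 (backspace): buf='VOVID' cursor=0
After op 2 (right): buf='VOVID' cursor=1
After op 3 (backspace): buf='OVID' cursor=0
After op 4 (home): buf='OVID' cursor=0
After op 5 (insert('J')): buf='JOVID' cursor=1
After op 6 (delete): buf='JVID' cursor=1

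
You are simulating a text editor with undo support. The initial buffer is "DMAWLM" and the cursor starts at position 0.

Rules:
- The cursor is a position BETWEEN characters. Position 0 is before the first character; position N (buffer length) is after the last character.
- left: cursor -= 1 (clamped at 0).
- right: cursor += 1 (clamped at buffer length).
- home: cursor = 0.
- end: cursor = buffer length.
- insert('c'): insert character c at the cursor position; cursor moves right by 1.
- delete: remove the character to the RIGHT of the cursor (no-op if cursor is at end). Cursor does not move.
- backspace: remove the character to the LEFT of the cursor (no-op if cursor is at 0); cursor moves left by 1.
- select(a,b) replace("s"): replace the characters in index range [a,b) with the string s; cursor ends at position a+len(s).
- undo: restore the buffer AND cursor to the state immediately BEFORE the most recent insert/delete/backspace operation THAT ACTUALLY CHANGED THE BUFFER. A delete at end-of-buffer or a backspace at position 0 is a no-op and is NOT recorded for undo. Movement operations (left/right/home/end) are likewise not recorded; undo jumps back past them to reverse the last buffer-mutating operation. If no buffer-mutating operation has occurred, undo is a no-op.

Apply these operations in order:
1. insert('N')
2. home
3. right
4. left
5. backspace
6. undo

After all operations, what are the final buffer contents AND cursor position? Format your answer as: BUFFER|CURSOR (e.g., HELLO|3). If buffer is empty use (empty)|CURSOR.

After op 1 (insert('N')): buf='NDMAWLM' cursor=1
After op 2 (home): buf='NDMAWLM' cursor=0
After op 3 (right): buf='NDMAWLM' cursor=1
After op 4 (left): buf='NDMAWLM' cursor=0
After op 5 (backspace): buf='NDMAWLM' cursor=0
After op 6 (undo): buf='DMAWLM' cursor=0

Answer: DMAWLM|0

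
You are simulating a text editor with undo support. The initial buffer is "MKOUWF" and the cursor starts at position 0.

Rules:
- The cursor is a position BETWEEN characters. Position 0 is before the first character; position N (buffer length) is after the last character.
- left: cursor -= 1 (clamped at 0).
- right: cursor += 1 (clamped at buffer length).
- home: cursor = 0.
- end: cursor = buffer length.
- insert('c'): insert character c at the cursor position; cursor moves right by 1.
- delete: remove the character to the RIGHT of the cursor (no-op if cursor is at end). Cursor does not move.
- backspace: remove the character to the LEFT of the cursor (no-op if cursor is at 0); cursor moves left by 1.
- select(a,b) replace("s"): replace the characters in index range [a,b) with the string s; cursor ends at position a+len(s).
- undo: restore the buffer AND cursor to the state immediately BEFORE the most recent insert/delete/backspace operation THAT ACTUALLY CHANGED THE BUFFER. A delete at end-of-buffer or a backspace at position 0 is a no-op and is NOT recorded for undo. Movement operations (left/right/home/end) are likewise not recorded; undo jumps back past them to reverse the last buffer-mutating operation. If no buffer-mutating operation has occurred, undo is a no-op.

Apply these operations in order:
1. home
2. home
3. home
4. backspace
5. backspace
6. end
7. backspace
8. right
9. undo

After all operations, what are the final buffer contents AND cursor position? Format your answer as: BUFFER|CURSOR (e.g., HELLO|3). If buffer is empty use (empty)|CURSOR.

Answer: MKOUWF|6

Derivation:
After op 1 (home): buf='MKOUWF' cursor=0
After op 2 (home): buf='MKOUWF' cursor=0
After op 3 (home): buf='MKOUWF' cursor=0
After op 4 (backspace): buf='MKOUWF' cursor=0
After op 5 (backspace): buf='MKOUWF' cursor=0
After op 6 (end): buf='MKOUWF' cursor=6
After op 7 (backspace): buf='MKOUW' cursor=5
After op 8 (right): buf='MKOUW' cursor=5
After op 9 (undo): buf='MKOUWF' cursor=6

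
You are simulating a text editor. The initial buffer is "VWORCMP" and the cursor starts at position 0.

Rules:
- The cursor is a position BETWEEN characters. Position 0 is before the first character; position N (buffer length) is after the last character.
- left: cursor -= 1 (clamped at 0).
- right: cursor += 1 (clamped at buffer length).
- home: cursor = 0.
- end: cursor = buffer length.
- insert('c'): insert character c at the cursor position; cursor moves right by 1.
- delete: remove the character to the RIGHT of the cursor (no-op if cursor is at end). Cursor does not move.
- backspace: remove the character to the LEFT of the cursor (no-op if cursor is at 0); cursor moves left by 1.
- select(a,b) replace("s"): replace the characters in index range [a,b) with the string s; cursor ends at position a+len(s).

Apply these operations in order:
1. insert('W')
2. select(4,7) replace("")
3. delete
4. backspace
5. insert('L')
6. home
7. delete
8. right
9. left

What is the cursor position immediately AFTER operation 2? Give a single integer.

After op 1 (insert('W')): buf='WVWORCMP' cursor=1
After op 2 (select(4,7) replace("")): buf='WVWOP' cursor=4

Answer: 4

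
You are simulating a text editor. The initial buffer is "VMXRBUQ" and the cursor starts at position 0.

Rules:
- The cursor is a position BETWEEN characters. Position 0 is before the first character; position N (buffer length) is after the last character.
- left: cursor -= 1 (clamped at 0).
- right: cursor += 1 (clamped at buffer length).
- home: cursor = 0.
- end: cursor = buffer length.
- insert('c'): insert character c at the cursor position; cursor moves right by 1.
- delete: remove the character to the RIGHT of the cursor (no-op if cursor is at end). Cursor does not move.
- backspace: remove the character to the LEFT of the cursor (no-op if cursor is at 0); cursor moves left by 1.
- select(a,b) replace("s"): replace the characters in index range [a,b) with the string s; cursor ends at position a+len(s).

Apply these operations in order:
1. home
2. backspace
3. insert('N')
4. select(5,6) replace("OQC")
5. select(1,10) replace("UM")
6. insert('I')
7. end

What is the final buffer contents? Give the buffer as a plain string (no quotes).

After op 1 (home): buf='VMXRBUQ' cursor=0
After op 2 (backspace): buf='VMXRBUQ' cursor=0
After op 3 (insert('N')): buf='NVMXRBUQ' cursor=1
After op 4 (select(5,6) replace("OQC")): buf='NVMXROQCUQ' cursor=8
After op 5 (select(1,10) replace("UM")): buf='NUM' cursor=3
After op 6 (insert('I')): buf='NUMI' cursor=4
After op 7 (end): buf='NUMI' cursor=4

Answer: NUMI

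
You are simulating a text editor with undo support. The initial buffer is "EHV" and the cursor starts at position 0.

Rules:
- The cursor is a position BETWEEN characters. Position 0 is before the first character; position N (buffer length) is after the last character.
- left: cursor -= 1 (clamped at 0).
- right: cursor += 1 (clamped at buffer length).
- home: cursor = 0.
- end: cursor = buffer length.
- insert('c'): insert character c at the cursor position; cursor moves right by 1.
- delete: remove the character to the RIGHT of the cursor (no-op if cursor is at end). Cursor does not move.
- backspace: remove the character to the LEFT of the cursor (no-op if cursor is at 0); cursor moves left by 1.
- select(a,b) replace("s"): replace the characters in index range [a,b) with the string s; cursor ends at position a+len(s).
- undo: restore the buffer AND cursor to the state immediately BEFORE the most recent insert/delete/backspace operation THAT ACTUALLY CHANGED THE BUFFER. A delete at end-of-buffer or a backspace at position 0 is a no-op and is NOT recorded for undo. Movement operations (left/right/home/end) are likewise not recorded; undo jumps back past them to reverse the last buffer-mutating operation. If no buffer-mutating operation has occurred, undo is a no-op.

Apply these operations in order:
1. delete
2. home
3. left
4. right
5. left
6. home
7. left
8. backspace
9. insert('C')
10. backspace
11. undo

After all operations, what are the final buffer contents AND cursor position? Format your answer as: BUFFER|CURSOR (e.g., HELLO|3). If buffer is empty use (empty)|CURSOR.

After op 1 (delete): buf='HV' cursor=0
After op 2 (home): buf='HV' cursor=0
After op 3 (left): buf='HV' cursor=0
After op 4 (right): buf='HV' cursor=1
After op 5 (left): buf='HV' cursor=0
After op 6 (home): buf='HV' cursor=0
After op 7 (left): buf='HV' cursor=0
After op 8 (backspace): buf='HV' cursor=0
After op 9 (insert('C')): buf='CHV' cursor=1
After op 10 (backspace): buf='HV' cursor=0
After op 11 (undo): buf='CHV' cursor=1

Answer: CHV|1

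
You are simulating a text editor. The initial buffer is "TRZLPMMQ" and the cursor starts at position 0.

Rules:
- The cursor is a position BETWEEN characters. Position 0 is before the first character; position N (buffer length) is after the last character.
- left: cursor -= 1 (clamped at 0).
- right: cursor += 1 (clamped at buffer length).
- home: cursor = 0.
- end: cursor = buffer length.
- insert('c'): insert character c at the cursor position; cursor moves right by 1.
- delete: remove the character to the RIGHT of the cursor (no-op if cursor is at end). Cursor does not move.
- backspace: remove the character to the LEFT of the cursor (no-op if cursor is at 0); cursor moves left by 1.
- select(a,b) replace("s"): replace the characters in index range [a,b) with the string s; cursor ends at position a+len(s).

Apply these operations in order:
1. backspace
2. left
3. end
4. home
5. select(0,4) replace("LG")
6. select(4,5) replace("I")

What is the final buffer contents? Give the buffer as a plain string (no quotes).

After op 1 (backspace): buf='TRZLPMMQ' cursor=0
After op 2 (left): buf='TRZLPMMQ' cursor=0
After op 3 (end): buf='TRZLPMMQ' cursor=8
After op 4 (home): buf='TRZLPMMQ' cursor=0
After op 5 (select(0,4) replace("LG")): buf='LGPMMQ' cursor=2
After op 6 (select(4,5) replace("I")): buf='LGPMIQ' cursor=5

Answer: LGPMIQ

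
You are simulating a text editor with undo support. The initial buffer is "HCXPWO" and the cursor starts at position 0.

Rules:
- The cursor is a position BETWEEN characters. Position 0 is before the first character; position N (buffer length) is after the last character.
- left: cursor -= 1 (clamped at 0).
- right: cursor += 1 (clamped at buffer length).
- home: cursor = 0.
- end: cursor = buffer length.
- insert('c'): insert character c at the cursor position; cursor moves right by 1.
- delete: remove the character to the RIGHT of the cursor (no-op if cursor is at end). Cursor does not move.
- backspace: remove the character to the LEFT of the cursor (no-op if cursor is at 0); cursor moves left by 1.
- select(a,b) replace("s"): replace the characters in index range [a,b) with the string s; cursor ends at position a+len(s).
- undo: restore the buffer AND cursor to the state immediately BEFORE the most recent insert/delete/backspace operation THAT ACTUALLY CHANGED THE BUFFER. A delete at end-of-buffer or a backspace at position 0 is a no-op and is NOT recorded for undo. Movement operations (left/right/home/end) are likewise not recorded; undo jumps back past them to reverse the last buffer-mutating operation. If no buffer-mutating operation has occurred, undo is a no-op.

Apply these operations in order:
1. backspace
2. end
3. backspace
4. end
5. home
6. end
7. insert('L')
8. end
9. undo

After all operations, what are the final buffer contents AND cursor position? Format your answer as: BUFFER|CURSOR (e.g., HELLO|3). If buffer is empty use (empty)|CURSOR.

Answer: HCXPW|5

Derivation:
After op 1 (backspace): buf='HCXPWO' cursor=0
After op 2 (end): buf='HCXPWO' cursor=6
After op 3 (backspace): buf='HCXPW' cursor=5
After op 4 (end): buf='HCXPW' cursor=5
After op 5 (home): buf='HCXPW' cursor=0
After op 6 (end): buf='HCXPW' cursor=5
After op 7 (insert('L')): buf='HCXPWL' cursor=6
After op 8 (end): buf='HCXPWL' cursor=6
After op 9 (undo): buf='HCXPW' cursor=5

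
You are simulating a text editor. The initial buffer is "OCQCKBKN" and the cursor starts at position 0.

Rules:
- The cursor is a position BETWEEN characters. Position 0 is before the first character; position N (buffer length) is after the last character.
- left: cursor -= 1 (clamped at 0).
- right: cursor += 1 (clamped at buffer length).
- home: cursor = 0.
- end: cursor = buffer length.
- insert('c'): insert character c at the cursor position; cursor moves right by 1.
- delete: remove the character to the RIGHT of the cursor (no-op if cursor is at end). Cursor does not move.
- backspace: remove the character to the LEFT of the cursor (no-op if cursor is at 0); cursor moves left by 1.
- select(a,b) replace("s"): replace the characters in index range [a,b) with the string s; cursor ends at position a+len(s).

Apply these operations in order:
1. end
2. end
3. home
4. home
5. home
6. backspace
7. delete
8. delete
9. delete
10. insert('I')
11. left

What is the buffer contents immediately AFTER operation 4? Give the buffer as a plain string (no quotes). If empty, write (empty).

Answer: OCQCKBKN

Derivation:
After op 1 (end): buf='OCQCKBKN' cursor=8
After op 2 (end): buf='OCQCKBKN' cursor=8
After op 3 (home): buf='OCQCKBKN' cursor=0
After op 4 (home): buf='OCQCKBKN' cursor=0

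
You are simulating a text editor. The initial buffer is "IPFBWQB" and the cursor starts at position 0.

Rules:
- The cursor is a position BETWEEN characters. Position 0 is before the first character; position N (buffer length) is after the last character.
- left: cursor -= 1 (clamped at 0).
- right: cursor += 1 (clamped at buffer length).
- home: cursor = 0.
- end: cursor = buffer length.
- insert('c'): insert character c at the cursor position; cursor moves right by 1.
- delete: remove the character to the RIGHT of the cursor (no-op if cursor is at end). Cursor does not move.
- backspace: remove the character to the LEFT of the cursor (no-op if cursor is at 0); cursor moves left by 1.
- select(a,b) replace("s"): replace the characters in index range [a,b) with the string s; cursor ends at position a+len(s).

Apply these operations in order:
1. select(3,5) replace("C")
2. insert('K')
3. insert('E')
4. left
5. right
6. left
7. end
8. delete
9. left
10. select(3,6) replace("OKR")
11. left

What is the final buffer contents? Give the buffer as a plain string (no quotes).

After op 1 (select(3,5) replace("C")): buf='IPFCQB' cursor=4
After op 2 (insert('K')): buf='IPFCKQB' cursor=5
After op 3 (insert('E')): buf='IPFCKEQB' cursor=6
After op 4 (left): buf='IPFCKEQB' cursor=5
After op 5 (right): buf='IPFCKEQB' cursor=6
After op 6 (left): buf='IPFCKEQB' cursor=5
After op 7 (end): buf='IPFCKEQB' cursor=8
After op 8 (delete): buf='IPFCKEQB' cursor=8
After op 9 (left): buf='IPFCKEQB' cursor=7
After op 10 (select(3,6) replace("OKR")): buf='IPFOKRQB' cursor=6
After op 11 (left): buf='IPFOKRQB' cursor=5

Answer: IPFOKRQB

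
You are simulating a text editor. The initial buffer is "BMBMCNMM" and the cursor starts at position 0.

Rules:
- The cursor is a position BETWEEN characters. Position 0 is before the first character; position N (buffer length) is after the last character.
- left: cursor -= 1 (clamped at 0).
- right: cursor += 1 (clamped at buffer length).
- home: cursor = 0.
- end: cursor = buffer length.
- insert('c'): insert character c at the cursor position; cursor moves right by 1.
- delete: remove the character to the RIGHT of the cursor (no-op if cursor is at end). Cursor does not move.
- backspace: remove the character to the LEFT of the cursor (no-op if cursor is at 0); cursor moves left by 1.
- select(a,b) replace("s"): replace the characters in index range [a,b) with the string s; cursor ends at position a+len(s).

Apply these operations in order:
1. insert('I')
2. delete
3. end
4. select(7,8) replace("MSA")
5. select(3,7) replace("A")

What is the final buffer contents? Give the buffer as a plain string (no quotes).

Answer: IMBAMSA

Derivation:
After op 1 (insert('I')): buf='IBMBMCNMM' cursor=1
After op 2 (delete): buf='IMBMCNMM' cursor=1
After op 3 (end): buf='IMBMCNMM' cursor=8
After op 4 (select(7,8) replace("MSA")): buf='IMBMCNMMSA' cursor=10
After op 5 (select(3,7) replace("A")): buf='IMBAMSA' cursor=4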